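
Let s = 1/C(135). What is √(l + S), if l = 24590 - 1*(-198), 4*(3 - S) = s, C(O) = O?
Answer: √200807085/90 ≈ 157.45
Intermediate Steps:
s = 1/135 ≈ 0.0074074
S = 1619/540 (S = 3 - ¼*1/135 = 3 - 1/540 = 1619/540 ≈ 2.9981)
l = 24788 (l = 24590 + 198 = 24788)
√(l + S) = √(24788 + 1619/540) = √(13387139/540) = √200807085/90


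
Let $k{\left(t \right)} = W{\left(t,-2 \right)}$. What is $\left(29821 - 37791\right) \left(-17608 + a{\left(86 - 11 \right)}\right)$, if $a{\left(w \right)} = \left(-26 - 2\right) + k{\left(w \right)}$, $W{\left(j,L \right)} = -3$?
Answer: $140582830$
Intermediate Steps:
$k{\left(t \right)} = -3$
$a{\left(w \right)} = -31$ ($a{\left(w \right)} = \left(-26 - 2\right) - 3 = -28 - 3 = -31$)
$\left(29821 - 37791\right) \left(-17608 + a{\left(86 - 11 \right)}\right) = \left(29821 - 37791\right) \left(-17608 - 31\right) = \left(-7970\right) \left(-17639\right) = 140582830$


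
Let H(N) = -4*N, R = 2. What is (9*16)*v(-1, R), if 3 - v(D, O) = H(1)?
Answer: 1008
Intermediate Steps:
v(D, O) = 7 (v(D, O) = 3 - (-4) = 3 - 1*(-4) = 3 + 4 = 7)
(9*16)*v(-1, R) = (9*16)*7 = 144*7 = 1008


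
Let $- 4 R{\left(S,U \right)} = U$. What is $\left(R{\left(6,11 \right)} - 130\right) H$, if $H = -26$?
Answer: $\frac{6903}{2} \approx 3451.5$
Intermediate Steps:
$R{\left(S,U \right)} = - \frac{U}{4}$
$\left(R{\left(6,11 \right)} - 130\right) H = \left(\left(- \frac{1}{4}\right) 11 - 130\right) \left(-26\right) = \left(- \frac{11}{4} - 130\right) \left(-26\right) = \left(- \frac{531}{4}\right) \left(-26\right) = \frac{6903}{2}$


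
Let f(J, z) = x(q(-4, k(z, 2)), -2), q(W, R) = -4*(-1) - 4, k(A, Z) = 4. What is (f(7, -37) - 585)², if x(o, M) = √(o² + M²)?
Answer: 339889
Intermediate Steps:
q(W, R) = 0 (q(W, R) = 4 - 4 = 0)
x(o, M) = √(M² + o²)
f(J, z) = 2 (f(J, z) = √((-2)² + 0²) = √(4 + 0) = √4 = 2)
(f(7, -37) - 585)² = (2 - 585)² = (-583)² = 339889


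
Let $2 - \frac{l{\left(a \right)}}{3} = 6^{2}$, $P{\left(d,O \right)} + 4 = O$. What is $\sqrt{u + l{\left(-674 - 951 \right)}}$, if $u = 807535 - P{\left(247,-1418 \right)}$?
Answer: $\sqrt{808855} \approx 899.36$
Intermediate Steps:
$P{\left(d,O \right)} = -4 + O$
$l{\left(a \right)} = -102$ ($l{\left(a \right)} = 6 - 3 \cdot 6^{2} = 6 - 108 = -102$)
$u = 808957$ ($u = 807535 - \left(-4 - 1418\right) = 807535 - -1422 = 807535 + 1422 = 808957$)
$\sqrt{u + l{\left(-674 - 951 \right)}} = \sqrt{808957 - 102} = \sqrt{808855}$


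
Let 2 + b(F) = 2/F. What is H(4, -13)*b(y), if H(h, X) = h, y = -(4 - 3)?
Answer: -16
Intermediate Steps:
y = -1 (y = -1*1 = -1)
b(F) = -2 + 2/F
H(4, -13)*b(y) = 4*(-2 + 2/(-1)) = 4*(-2 + 2*(-1)) = 4*(-2 - 2) = 4*(-4) = -16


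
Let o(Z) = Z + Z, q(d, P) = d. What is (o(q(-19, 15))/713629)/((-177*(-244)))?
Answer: -19/15410104626 ≈ -1.2330e-9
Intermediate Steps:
o(Z) = 2*Z
(o(q(-19, 15))/713629)/((-177*(-244))) = ((2*(-19))/713629)/((-177*(-244))) = -38*1/713629/43188 = -38/713629*1/43188 = -19/15410104626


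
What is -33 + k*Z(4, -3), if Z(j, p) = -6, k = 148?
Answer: -921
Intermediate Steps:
-33 + k*Z(4, -3) = -33 + 148*(-6) = -33 - 888 = -921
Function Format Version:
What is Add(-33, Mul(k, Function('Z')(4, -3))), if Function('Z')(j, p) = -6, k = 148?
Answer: -921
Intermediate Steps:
Add(-33, Mul(k, Function('Z')(4, -3))) = Add(-33, Mul(148, -6)) = Add(-33, -888) = -921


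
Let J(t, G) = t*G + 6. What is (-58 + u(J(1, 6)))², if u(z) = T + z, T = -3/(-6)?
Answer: 8281/4 ≈ 2070.3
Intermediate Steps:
T = ½ (T = -3*(-⅙) = ½ ≈ 0.50000)
J(t, G) = 6 + G*t (J(t, G) = G*t + 6 = 6 + G*t)
u(z) = ½ + z
(-58 + u(J(1, 6)))² = (-58 + (½ + (6 + 6*1)))² = (-58 + (½ + (6 + 6)))² = (-58 + (½ + 12))² = (-58 + 25/2)² = (-91/2)² = 8281/4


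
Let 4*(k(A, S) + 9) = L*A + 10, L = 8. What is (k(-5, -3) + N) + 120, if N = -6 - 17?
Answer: 161/2 ≈ 80.500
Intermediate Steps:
k(A, S) = -13/2 + 2*A (k(A, S) = -9 + (8*A + 10)/4 = -9 + (10 + 8*A)/4 = -9 + (5/2 + 2*A) = -13/2 + 2*A)
N = -23
(k(-5, -3) + N) + 120 = ((-13/2 + 2*(-5)) - 23) + 120 = ((-13/2 - 10) - 23) + 120 = (-33/2 - 23) + 120 = -79/2 + 120 = 161/2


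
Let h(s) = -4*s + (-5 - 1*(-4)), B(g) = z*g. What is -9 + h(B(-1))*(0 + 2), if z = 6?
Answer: 37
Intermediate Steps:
B(g) = 6*g
h(s) = -1 - 4*s (h(s) = -4*s + (-5 + 4) = -4*s - 1 = -1 - 4*s)
-9 + h(B(-1))*(0 + 2) = -9 + (-1 - 24*(-1))*(0 + 2) = -9 + (-1 - 4*(-6))*2 = -9 + (-1 + 24)*2 = -9 + 23*2 = -9 + 46 = 37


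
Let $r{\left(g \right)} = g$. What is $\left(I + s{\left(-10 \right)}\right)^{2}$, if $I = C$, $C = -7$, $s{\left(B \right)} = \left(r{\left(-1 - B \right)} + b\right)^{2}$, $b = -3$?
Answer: $841$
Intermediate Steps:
$s{\left(B \right)} = \left(-4 - B\right)^{2}$ ($s{\left(B \right)} = \left(\left(-1 - B\right) - 3\right)^{2} = \left(-4 - B\right)^{2}$)
$I = -7$
$\left(I + s{\left(-10 \right)}\right)^{2} = \left(-7 + \left(4 - 10\right)^{2}\right)^{2} = \left(-7 + \left(-6\right)^{2}\right)^{2} = \left(-7 + 36\right)^{2} = 29^{2} = 841$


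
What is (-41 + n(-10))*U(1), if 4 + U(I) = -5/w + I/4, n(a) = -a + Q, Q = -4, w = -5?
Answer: 385/4 ≈ 96.250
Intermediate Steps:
n(a) = -4 - a (n(a) = -a - 4 = -4 - a)
U(I) = -3 + I/4 (U(I) = -4 + (-5/(-5) + I/4) = -4 + (-5*(-⅕) + I*(¼)) = -4 + (1 + I/4) = -3 + I/4)
(-41 + n(-10))*U(1) = (-41 + (-4 - 1*(-10)))*(-3 + (¼)*1) = (-41 + (-4 + 10))*(-3 + ¼) = (-41 + 6)*(-11/4) = -35*(-11/4) = 385/4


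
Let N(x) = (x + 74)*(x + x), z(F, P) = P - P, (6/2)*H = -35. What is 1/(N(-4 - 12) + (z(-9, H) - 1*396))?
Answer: -1/2252 ≈ -0.00044405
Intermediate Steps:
H = -35/3 (H = (⅓)*(-35) = -35/3 ≈ -11.667)
z(F, P) = 0
N(x) = 2*x*(74 + x) (N(x) = (74 + x)*(2*x) = 2*x*(74 + x))
1/(N(-4 - 12) + (z(-9, H) - 1*396)) = 1/(2*(-4 - 12)*(74 + (-4 - 12)) + (0 - 1*396)) = 1/(2*(-16)*(74 - 16) + (0 - 396)) = 1/(2*(-16)*58 - 396) = 1/(-1856 - 396) = 1/(-2252) = -1/2252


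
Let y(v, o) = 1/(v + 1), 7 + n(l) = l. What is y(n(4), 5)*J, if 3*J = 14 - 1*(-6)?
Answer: -10/3 ≈ -3.3333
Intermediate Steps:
n(l) = -7 + l
y(v, o) = 1/(1 + v)
J = 20/3 (J = (14 - 1*(-6))/3 = (14 + 6)/3 = (1/3)*20 = 20/3 ≈ 6.6667)
y(n(4), 5)*J = (20/3)/(1 + (-7 + 4)) = (20/3)/(1 - 3) = (20/3)/(-2) = -1/2*20/3 = -10/3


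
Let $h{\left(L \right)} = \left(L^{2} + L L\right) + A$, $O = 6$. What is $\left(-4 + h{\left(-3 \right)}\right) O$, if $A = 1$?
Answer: $90$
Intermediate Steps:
$h{\left(L \right)} = 1 + 2 L^{2}$ ($h{\left(L \right)} = \left(L^{2} + L L\right) + 1 = \left(L^{2} + L^{2}\right) + 1 = 2 L^{2} + 1 = 1 + 2 L^{2}$)
$\left(-4 + h{\left(-3 \right)}\right) O = \left(-4 + \left(1 + 2 \left(-3\right)^{2}\right)\right) 6 = \left(-4 + \left(1 + 2 \cdot 9\right)\right) 6 = \left(-4 + \left(1 + 18\right)\right) 6 = \left(-4 + 19\right) 6 = 15 \cdot 6 = 90$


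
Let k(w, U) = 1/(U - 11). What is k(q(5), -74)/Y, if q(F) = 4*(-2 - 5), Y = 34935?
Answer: -1/2969475 ≈ -3.3676e-7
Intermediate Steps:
q(F) = -28 (q(F) = 4*(-7) = -28)
k(w, U) = 1/(-11 + U)
k(q(5), -74)/Y = 1/(-11 - 74*34935) = (1/34935)/(-85) = -1/85*1/34935 = -1/2969475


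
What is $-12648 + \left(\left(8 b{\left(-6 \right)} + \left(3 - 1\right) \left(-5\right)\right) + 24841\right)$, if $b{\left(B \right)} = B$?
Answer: $12135$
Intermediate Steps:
$-12648 + \left(\left(8 b{\left(-6 \right)} + \left(3 - 1\right) \left(-5\right)\right) + 24841\right) = -12648 + \left(\left(8 \left(-6\right) + \left(3 - 1\right) \left(-5\right)\right) + 24841\right) = -12648 + \left(\left(-48 + 2 \left(-5\right)\right) + 24841\right) = -12648 + \left(\left(-48 - 10\right) + 24841\right) = -12648 + \left(-58 + 24841\right) = -12648 + 24783 = 12135$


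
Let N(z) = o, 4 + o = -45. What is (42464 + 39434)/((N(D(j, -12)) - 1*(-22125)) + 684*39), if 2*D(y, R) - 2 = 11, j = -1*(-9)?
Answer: 40949/24376 ≈ 1.6799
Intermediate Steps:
o = -49 (o = -4 - 45 = -49)
j = 9
D(y, R) = 13/2 (D(y, R) = 1 + (½)*11 = 1 + 11/2 = 13/2)
N(z) = -49
(42464 + 39434)/((N(D(j, -12)) - 1*(-22125)) + 684*39) = (42464 + 39434)/((-49 - 1*(-22125)) + 684*39) = 81898/((-49 + 22125) + 26676) = 81898/(22076 + 26676) = 81898/48752 = 81898*(1/48752) = 40949/24376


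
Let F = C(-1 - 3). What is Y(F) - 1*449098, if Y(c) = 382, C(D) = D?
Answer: -448716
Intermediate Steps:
F = -4 (F = -1 - 3 = -4)
Y(F) - 1*449098 = 382 - 1*449098 = 382 - 449098 = -448716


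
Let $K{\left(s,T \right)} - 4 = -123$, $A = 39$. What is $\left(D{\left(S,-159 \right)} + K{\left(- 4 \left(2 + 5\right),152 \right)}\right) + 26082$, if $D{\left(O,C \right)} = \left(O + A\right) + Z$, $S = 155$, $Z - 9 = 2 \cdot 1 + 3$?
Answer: $26171$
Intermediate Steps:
$Z = 14$ ($Z = 9 + \left(2 \cdot 1 + 3\right) = 9 + \left(2 + 3\right) = 9 + 5 = 14$)
$K{\left(s,T \right)} = -119$ ($K{\left(s,T \right)} = 4 - 123 = -119$)
$D{\left(O,C \right)} = 53 + O$ ($D{\left(O,C \right)} = \left(O + 39\right) + 14 = \left(39 + O\right) + 14 = 53 + O$)
$\left(D{\left(S,-159 \right)} + K{\left(- 4 \left(2 + 5\right),152 \right)}\right) + 26082 = \left(\left(53 + 155\right) - 119\right) + 26082 = \left(208 - 119\right) + 26082 = 89 + 26082 = 26171$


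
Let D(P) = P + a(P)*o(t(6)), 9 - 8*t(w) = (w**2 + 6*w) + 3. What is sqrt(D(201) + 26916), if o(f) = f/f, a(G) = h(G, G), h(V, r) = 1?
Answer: sqrt(27118) ≈ 164.68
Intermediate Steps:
a(G) = 1
t(w) = 3/4 - 3*w/4 - w**2/8 (t(w) = 9/8 - ((w**2 + 6*w) + 3)/8 = 9/8 - (3 + w**2 + 6*w)/8 = 9/8 + (-3/8 - 3*w/4 - w**2/8) = 3/4 - 3*w/4 - w**2/8)
o(f) = 1
D(P) = 1 + P (D(P) = P + 1*1 = P + 1 = 1 + P)
sqrt(D(201) + 26916) = sqrt((1 + 201) + 26916) = sqrt(202 + 26916) = sqrt(27118)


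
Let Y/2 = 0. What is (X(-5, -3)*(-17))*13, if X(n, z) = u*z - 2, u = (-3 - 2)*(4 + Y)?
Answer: -12818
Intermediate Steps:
Y = 0 (Y = 2*0 = 0)
u = -20 (u = (-3 - 2)*(4 + 0) = -5*4 = -20)
X(n, z) = -2 - 20*z (X(n, z) = -20*z - 2 = -2 - 20*z)
(X(-5, -3)*(-17))*13 = ((-2 - 20*(-3))*(-17))*13 = ((-2 + 60)*(-17))*13 = (58*(-17))*13 = -986*13 = -12818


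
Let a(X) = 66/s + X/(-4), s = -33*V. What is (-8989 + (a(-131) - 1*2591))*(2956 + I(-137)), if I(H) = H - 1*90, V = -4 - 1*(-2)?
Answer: -126038865/4 ≈ -3.1510e+7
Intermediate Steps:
V = -2 (V = -4 + 2 = -2)
s = 66 (s = -33*(-2) = 66)
a(X) = 1 - X/4 (a(X) = 66/66 + X/(-4) = 66*(1/66) + X*(-¼) = 1 - X/4)
I(H) = -90 + H (I(H) = H - 90 = -90 + H)
(-8989 + (a(-131) - 1*2591))*(2956 + I(-137)) = (-8989 + ((1 - ¼*(-131)) - 1*2591))*(2956 + (-90 - 137)) = (-8989 + ((1 + 131/4) - 2591))*(2956 - 227) = (-8989 + (135/4 - 2591))*2729 = (-8989 - 10229/4)*2729 = -46185/4*2729 = -126038865/4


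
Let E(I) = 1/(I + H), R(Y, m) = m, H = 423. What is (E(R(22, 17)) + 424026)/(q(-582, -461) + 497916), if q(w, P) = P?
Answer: 26653063/31268600 ≈ 0.85239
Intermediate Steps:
E(I) = 1/(423 + I) (E(I) = 1/(I + 423) = 1/(423 + I))
(E(R(22, 17)) + 424026)/(q(-582, -461) + 497916) = (1/(423 + 17) + 424026)/(-461 + 497916) = (1/440 + 424026)/497455 = (1/440 + 424026)*(1/497455) = (186571441/440)*(1/497455) = 26653063/31268600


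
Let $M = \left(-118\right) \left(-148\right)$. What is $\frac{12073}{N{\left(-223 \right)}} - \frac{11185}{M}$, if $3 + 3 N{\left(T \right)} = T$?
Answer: $- \frac{317528213}{1973432} \approx -160.9$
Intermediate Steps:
$N{\left(T \right)} = -1 + \frac{T}{3}$
$M = 17464$
$\frac{12073}{N{\left(-223 \right)}} - \frac{11185}{M} = \frac{12073}{-1 + \frac{1}{3} \left(-223\right)} - \frac{11185}{17464} = \frac{12073}{-1 - \frac{223}{3}} - \frac{11185}{17464} = \frac{12073}{- \frac{226}{3}} - \frac{11185}{17464} = 12073 \left(- \frac{3}{226}\right) - \frac{11185}{17464} = - \frac{36219}{226} - \frac{11185}{17464} = - \frac{317528213}{1973432}$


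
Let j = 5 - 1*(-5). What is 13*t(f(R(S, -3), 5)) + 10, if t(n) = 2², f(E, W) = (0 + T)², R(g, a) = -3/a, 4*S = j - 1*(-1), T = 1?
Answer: 62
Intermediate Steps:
j = 10 (j = 5 + 5 = 10)
S = 11/4 (S = (10 - 1*(-1))/4 = (10 + 1)/4 = (¼)*11 = 11/4 ≈ 2.7500)
f(E, W) = 1 (f(E, W) = (0 + 1)² = 1² = 1)
t(n) = 4
13*t(f(R(S, -3), 5)) + 10 = 13*4 + 10 = 52 + 10 = 62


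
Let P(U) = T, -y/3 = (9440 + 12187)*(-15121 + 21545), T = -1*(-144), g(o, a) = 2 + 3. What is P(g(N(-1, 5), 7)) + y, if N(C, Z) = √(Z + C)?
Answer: -416795400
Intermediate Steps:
N(C, Z) = √(C + Z)
g(o, a) = 5
T = 144
y = -416795544 (y = -3*(9440 + 12187)*(-15121 + 21545) = -64881*6424 = -3*138931848 = -416795544)
P(U) = 144
P(g(N(-1, 5), 7)) + y = 144 - 416795544 = -416795400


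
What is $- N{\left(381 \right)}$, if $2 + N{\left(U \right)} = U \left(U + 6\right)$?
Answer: $-147445$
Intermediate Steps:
$N{\left(U \right)} = -2 + U \left(6 + U\right)$ ($N{\left(U \right)} = -2 + U \left(U + 6\right) = -2 + U \left(6 + U\right)$)
$- N{\left(381 \right)} = - (-2 + 381^{2} + 6 \cdot 381) = - (-2 + 145161 + 2286) = \left(-1\right) 147445 = -147445$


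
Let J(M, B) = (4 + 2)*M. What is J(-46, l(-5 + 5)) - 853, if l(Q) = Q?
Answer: -1129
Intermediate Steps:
J(M, B) = 6*M
J(-46, l(-5 + 5)) - 853 = 6*(-46) - 853 = -276 - 853 = -1129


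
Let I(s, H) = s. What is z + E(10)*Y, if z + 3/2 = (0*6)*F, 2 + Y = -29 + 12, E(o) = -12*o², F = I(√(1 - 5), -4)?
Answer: 45597/2 ≈ 22799.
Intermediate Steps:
F = 2*I (F = √(1 - 5) = √(-4) = 2*I ≈ 2.0*I)
Y = -19 (Y = -2 + (-29 + 12) = -2 - 17 = -19)
z = -3/2 (z = -3/2 + (0*6)*(2*I) = -3/2 + 0*(2*I) = -3/2 + 0 = -3/2 ≈ -1.5000)
z + E(10)*Y = -3/2 - 12*10²*(-19) = -3/2 - 12*100*(-19) = -3/2 - 1200*(-19) = -3/2 + 22800 = 45597/2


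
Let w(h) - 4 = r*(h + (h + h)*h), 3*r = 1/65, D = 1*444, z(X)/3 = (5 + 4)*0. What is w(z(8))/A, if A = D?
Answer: 1/111 ≈ 0.0090090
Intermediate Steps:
z(X) = 0 (z(X) = 3*((5 + 4)*0) = 3*(9*0) = 3*0 = 0)
D = 444
A = 444
r = 1/195 (r = (⅓)/65 = (⅓)*(1/65) = 1/195 ≈ 0.0051282)
w(h) = 4 + h/195 + 2*h²/195 (w(h) = 4 + (h + (h + h)*h)/195 = 4 + (h + (2*h)*h)/195 = 4 + (h + 2*h²)/195 = 4 + (h/195 + 2*h²/195) = 4 + h/195 + 2*h²/195)
w(z(8))/A = (4 + (1/195)*0 + (2/195)*0²)/444 = (4 + 0 + (2/195)*0)*(1/444) = (4 + 0 + 0)*(1/444) = 4*(1/444) = 1/111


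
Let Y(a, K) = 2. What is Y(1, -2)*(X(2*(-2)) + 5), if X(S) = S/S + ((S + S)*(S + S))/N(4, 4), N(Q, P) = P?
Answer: 44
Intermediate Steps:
X(S) = 1 + S² (X(S) = S/S + ((S + S)*(S + S))/4 = 1 + ((2*S)*(2*S))*(¼) = 1 + (4*S²)*(¼) = 1 + S²)
Y(1, -2)*(X(2*(-2)) + 5) = 2*((1 + (2*(-2))²) + 5) = 2*((1 + (-4)²) + 5) = 2*((1 + 16) + 5) = 2*(17 + 5) = 2*22 = 44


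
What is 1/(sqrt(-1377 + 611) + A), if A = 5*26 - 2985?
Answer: -2855/8151791 - I*sqrt(766)/8151791 ≈ -0.00035023 - 3.3952e-6*I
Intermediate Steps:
A = -2855 (A = 130 - 2985 = -2855)
1/(sqrt(-1377 + 611) + A) = 1/(sqrt(-1377 + 611) - 2855) = 1/(sqrt(-766) - 2855) = 1/(I*sqrt(766) - 2855) = 1/(-2855 + I*sqrt(766))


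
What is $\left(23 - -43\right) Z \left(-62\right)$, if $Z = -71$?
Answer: $290532$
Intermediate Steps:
$\left(23 - -43\right) Z \left(-62\right) = \left(23 - -43\right) \left(-71\right) \left(-62\right) = \left(23 + 43\right) \left(-71\right) \left(-62\right) = 66 \left(-71\right) \left(-62\right) = \left(-4686\right) \left(-62\right) = 290532$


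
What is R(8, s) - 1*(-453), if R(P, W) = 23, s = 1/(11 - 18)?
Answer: 476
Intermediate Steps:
s = -⅐ (s = 1/(-7) = -⅐ ≈ -0.14286)
R(8, s) - 1*(-453) = 23 - 1*(-453) = 23 + 453 = 476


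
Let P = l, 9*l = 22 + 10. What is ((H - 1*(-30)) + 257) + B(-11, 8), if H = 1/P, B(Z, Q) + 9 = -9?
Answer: 8617/32 ≈ 269.28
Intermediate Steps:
B(Z, Q) = -18 (B(Z, Q) = -9 - 9 = -18)
l = 32/9 (l = (22 + 10)/9 = (⅑)*32 = 32/9 ≈ 3.5556)
P = 32/9 ≈ 3.5556
H = 9/32 (H = 1/(32/9) = 9/32 ≈ 0.28125)
((H - 1*(-30)) + 257) + B(-11, 8) = ((9/32 - 1*(-30)) + 257) - 18 = ((9/32 + 30) + 257) - 18 = (969/32 + 257) - 18 = 9193/32 - 18 = 8617/32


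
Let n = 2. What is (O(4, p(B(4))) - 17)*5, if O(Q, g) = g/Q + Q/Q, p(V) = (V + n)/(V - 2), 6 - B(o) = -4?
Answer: -625/8 ≈ -78.125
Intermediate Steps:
B(o) = 10 (B(o) = 6 - 1*(-4) = 6 + 4 = 10)
p(V) = (2 + V)/(-2 + V) (p(V) = (V + 2)/(V - 2) = (2 + V)/(-2 + V))
O(Q, g) = 1 + g/Q (O(Q, g) = g/Q + 1 = 1 + g/Q)
(O(4, p(B(4))) - 17)*5 = ((4 + (2 + 10)/(-2 + 10))/4 - 17)*5 = ((4 + 12/8)/4 - 17)*5 = ((4 + (1/8)*12)/4 - 17)*5 = ((4 + 3/2)/4 - 17)*5 = ((1/4)*(11/2) - 17)*5 = (11/8 - 17)*5 = -125/8*5 = -625/8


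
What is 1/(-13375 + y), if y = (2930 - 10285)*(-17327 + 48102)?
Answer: -1/226363500 ≈ -4.4177e-9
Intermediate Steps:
y = -226350125 (y = -7355*30775 = -226350125)
1/(-13375 + y) = 1/(-13375 - 226350125) = 1/(-226363500) = -1/226363500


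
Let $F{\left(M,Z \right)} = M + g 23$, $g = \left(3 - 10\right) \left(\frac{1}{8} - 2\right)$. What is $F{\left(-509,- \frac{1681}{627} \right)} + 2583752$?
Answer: $\frac{20668359}{8} \approx 2.5835 \cdot 10^{6}$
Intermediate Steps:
$g = \frac{105}{8}$ ($g = - 7 \left(\frac{1}{8} - 2\right) = \left(-7\right) \left(- \frac{15}{8}\right) = \frac{105}{8} \approx 13.125$)
$F{\left(M,Z \right)} = \frac{2415}{8} + M$ ($F{\left(M,Z \right)} = M + \frac{105}{8} \cdot 23 = M + \frac{2415}{8} = \frac{2415}{8} + M$)
$F{\left(-509,- \frac{1681}{627} \right)} + 2583752 = \left(\frac{2415}{8} - 509\right) + 2583752 = - \frac{1657}{8} + 2583752 = \frac{20668359}{8}$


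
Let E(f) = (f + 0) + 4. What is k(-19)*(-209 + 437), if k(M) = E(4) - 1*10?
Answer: -456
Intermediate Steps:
E(f) = 4 + f (E(f) = f + 4 = 4 + f)
k(M) = -2 (k(M) = (4 + 4) - 1*10 = 8 - 10 = -2)
k(-19)*(-209 + 437) = -2*(-209 + 437) = -2*228 = -456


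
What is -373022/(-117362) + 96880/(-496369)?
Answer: 86893263279/29127429289 ≈ 2.9832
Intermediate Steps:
-373022/(-117362) + 96880/(-496369) = -373022*(-1/117362) + 96880*(-1/496369) = 186511/58681 - 96880/496369 = 86893263279/29127429289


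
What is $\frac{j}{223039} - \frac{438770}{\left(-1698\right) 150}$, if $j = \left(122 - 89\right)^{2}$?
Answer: $\frac{9814019033}{5680803330} \approx 1.7276$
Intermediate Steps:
$j = 1089$ ($j = 33^{2} = 1089$)
$\frac{j}{223039} - \frac{438770}{\left(-1698\right) 150} = \frac{1089}{223039} - \frac{438770}{\left(-1698\right) 150} = 1089 \cdot \frac{1}{223039} - \frac{438770}{-254700} = \frac{1089}{223039} - - \frac{43877}{25470} = \frac{1089}{223039} + \frac{43877}{25470} = \frac{9814019033}{5680803330}$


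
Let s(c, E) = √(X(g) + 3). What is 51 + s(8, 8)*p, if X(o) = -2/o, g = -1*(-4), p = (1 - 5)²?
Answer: 51 + 8*√10 ≈ 76.298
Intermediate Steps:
p = 16 (p = (-4)² = 16)
g = 4
s(c, E) = √10/2 (s(c, E) = √(-2/4 + 3) = √(-2*¼ + 3) = √(-½ + 3) = √(5/2) = √10/2)
51 + s(8, 8)*p = 51 + (√10/2)*16 = 51 + 8*√10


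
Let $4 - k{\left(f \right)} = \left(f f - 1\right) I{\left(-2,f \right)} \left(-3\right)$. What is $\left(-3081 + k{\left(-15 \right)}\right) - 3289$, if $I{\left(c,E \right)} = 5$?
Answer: $-3006$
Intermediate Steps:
$k{\left(f \right)} = -11 + 15 f^{2}$ ($k{\left(f \right)} = 4 - \left(f f - 1\right) 5 \left(-3\right) = 4 - \left(f^{2} - 1\right) 5 \left(-3\right) = 4 - \left(-1 + f^{2}\right) 5 \left(-3\right) = 4 - \left(-5 + 5 f^{2}\right) \left(-3\right) = 4 - \left(15 - 15 f^{2}\right) = 4 + \left(-15 + 15 f^{2}\right) = -11 + 15 f^{2}$)
$\left(-3081 + k{\left(-15 \right)}\right) - 3289 = \left(-3081 - \left(11 - 15 \left(-15\right)^{2}\right)\right) - 3289 = \left(-3081 + \left(-11 + 15 \cdot 225\right)\right) - 3289 = \left(-3081 + \left(-11 + 3375\right)\right) - 3289 = \left(-3081 + 3364\right) - 3289 = 283 - 3289 = -3006$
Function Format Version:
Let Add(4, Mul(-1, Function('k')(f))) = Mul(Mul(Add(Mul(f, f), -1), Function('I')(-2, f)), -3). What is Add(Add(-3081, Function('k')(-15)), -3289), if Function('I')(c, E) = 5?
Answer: -3006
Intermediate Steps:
Function('k')(f) = Add(-11, Mul(15, Pow(f, 2))) (Function('k')(f) = Add(4, Mul(-1, Mul(Mul(Add(Mul(f, f), -1), 5), -3))) = Add(4, Mul(-1, Mul(Mul(Add(Pow(f, 2), -1), 5), -3))) = Add(4, Mul(-1, Mul(Mul(Add(-1, Pow(f, 2)), 5), -3))) = Add(4, Mul(-1, Mul(Add(-5, Mul(5, Pow(f, 2))), -3))) = Add(4, Mul(-1, Add(15, Mul(-15, Pow(f, 2))))) = Add(4, Add(-15, Mul(15, Pow(f, 2)))) = Add(-11, Mul(15, Pow(f, 2))))
Add(Add(-3081, Function('k')(-15)), -3289) = Add(Add(-3081, Add(-11, Mul(15, Pow(-15, 2)))), -3289) = Add(Add(-3081, Add(-11, Mul(15, 225))), -3289) = Add(Add(-3081, Add(-11, 3375)), -3289) = Add(Add(-3081, 3364), -3289) = Add(283, -3289) = -3006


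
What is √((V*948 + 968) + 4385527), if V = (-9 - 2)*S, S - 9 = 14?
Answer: 3*√460739 ≈ 2036.3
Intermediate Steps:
S = 23 (S = 9 + 14 = 23)
V = -253 (V = (-9 - 2)*23 = -11*23 = -253)
√((V*948 + 968) + 4385527) = √((-253*948 + 968) + 4385527) = √((-239844 + 968) + 4385527) = √(-238876 + 4385527) = √4146651 = 3*√460739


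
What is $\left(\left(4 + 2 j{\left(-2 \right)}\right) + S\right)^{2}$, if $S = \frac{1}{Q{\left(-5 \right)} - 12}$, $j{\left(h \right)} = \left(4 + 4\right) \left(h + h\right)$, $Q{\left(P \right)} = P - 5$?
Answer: $\frac{1745041}{484} \approx 3605.5$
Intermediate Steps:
$Q{\left(P \right)} = -5 + P$
$j{\left(h \right)} = 16 h$ ($j{\left(h \right)} = 8 \cdot 2 h = 16 h$)
$S = - \frac{1}{22}$ ($S = \frac{1}{\left(-5 - 5\right) - 12} = \frac{1}{-10 - 12} = \frac{1}{-22} = - \frac{1}{22} \approx -0.045455$)
$\left(\left(4 + 2 j{\left(-2 \right)}\right) + S\right)^{2} = \left(\left(4 + 2 \cdot 16 \left(-2\right)\right) - \frac{1}{22}\right)^{2} = \left(\left(4 + 2 \left(-32\right)\right) - \frac{1}{22}\right)^{2} = \left(\left(4 - 64\right) - \frac{1}{22}\right)^{2} = \left(-60 - \frac{1}{22}\right)^{2} = \left(- \frac{1321}{22}\right)^{2} = \frac{1745041}{484}$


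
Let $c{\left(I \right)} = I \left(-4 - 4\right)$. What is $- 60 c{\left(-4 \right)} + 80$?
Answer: $-1840$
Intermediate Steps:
$c{\left(I \right)} = - 8 I$ ($c{\left(I \right)} = I \left(-8\right) = - 8 I$)
$- 60 c{\left(-4 \right)} + 80 = - 60 \left(\left(-8\right) \left(-4\right)\right) + 80 = \left(-60\right) 32 + 80 = -1920 + 80 = -1840$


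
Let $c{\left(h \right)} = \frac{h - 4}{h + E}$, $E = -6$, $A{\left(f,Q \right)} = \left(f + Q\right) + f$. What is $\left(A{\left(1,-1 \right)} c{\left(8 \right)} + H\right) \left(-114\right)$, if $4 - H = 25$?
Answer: $2166$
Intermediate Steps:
$A{\left(f,Q \right)} = Q + 2 f$ ($A{\left(f,Q \right)} = \left(Q + f\right) + f = Q + 2 f$)
$c{\left(h \right)} = \frac{-4 + h}{-6 + h}$ ($c{\left(h \right)} = \frac{h - 4}{h - 6} = \frac{-4 + h}{-6 + h}$)
$H = -21$ ($H = 4 - 25 = -21$)
$\left(A{\left(1,-1 \right)} c{\left(8 \right)} + H\right) \left(-114\right) = \left(\left(-1 + 2 \cdot 1\right) \frac{-4 + 8}{-6 + 8} - 21\right) \left(-114\right) = \left(\left(-1 + 2\right) \frac{1}{2} \cdot 4 - 21\right) \left(-114\right) = \left(1 \cdot \frac{1}{2} \cdot 4 - 21\right) \left(-114\right) = \left(1 \cdot 2 - 21\right) \left(-114\right) = \left(2 - 21\right) \left(-114\right) = \left(-19\right) \left(-114\right) = 2166$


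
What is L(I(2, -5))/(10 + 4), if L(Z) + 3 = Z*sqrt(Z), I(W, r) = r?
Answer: -3/14 - 5*I*sqrt(5)/14 ≈ -0.21429 - 0.7986*I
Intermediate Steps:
L(Z) = -3 + Z**(3/2) (L(Z) = -3 + Z*sqrt(Z) = -3 + Z**(3/2))
L(I(2, -5))/(10 + 4) = (-3 + (-5)**(3/2))/(10 + 4) = (-3 - 5*I*sqrt(5))/14 = -3/14 - 5*I*sqrt(5)/14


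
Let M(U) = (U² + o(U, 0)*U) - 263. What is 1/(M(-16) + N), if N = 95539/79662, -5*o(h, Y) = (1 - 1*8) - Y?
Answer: -398310/11232619 ≈ -0.035460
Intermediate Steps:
o(h, Y) = 7/5 + Y/5 (o(h, Y) = -((1 - 1*8) - Y)/5 = -((1 - 8) - Y)/5 = -(-7 - Y)/5 = 7/5 + Y/5)
N = 95539/79662 (N = 95539*(1/79662) = 95539/79662 ≈ 1.1993)
M(U) = -263 + U² + 7*U/5 (M(U) = (U² + (7/5 + (⅕)*0)*U) - 263 = (U² + (7/5 + 0)*U) - 263 = (U² + 7*U/5) - 263 = -263 + U² + 7*U/5)
1/(M(-16) + N) = 1/((-263 + (-16)² + (7/5)*(-16)) + 95539/79662) = 1/((-263 + 256 - 112/5) + 95539/79662) = 1/(-147/5 + 95539/79662) = 1/(-11232619/398310) = -398310/11232619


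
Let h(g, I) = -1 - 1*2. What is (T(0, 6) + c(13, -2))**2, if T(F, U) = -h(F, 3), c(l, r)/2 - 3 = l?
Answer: 1225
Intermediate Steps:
h(g, I) = -3 (h(g, I) = -1 - 2 = -3)
c(l, r) = 6 + 2*l
T(F, U) = 3 (T(F, U) = -1*(-3) = 3)
(T(0, 6) + c(13, -2))**2 = (3 + (6 + 2*13))**2 = (3 + (6 + 26))**2 = (3 + 32)**2 = 35**2 = 1225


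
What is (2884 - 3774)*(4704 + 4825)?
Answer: -8480810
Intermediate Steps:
(2884 - 3774)*(4704 + 4825) = -890*9529 = -8480810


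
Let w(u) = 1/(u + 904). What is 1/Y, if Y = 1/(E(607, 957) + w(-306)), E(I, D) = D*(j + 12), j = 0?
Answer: 6867433/598 ≈ 11484.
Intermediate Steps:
E(I, D) = 12*D (E(I, D) = D*(0 + 12) = D*12 = 12*D)
w(u) = 1/(904 + u)
Y = 598/6867433 (Y = 1/(12*957 + 1/(904 - 306)) = 1/(11484 + 1/598) = 1/(6867433/598) = 598/6867433 ≈ 8.7078e-5)
1/Y = 1/(598/6867433) = 6867433/598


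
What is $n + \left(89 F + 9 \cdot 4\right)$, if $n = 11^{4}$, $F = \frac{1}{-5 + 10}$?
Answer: $\frac{73474}{5} \approx 14695.0$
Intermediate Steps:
$F = \frac{1}{5} \approx 0.2$
$n = 14641$
$n + \left(89 F + 9 \cdot 4\right) = 14641 + \left(89 \cdot \frac{1}{5} + 9 \cdot 4\right) = 14641 + \left(\frac{89}{5} + 36\right) = 14641 + \frac{269}{5} = \frac{73474}{5}$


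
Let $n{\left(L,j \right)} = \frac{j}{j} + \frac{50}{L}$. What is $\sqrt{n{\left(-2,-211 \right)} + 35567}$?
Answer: $\sqrt{35543} \approx 188.53$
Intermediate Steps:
$n{\left(L,j \right)} = 1 + \frac{50}{L}$
$\sqrt{n{\left(-2,-211 \right)} + 35567} = \sqrt{\frac{50 - 2}{-2} + 35567} = \sqrt{\left(- \frac{1}{2}\right) 48 + 35567} = \sqrt{-24 + 35567} = \sqrt{35543}$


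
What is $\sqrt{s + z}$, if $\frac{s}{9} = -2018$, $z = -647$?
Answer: $i \sqrt{18809} \approx 137.15 i$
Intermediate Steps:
$s = -18162$ ($s = 9 \left(-2018\right) = -18162$)
$\sqrt{s + z} = \sqrt{-18162 - 647} = \sqrt{-18809} = i \sqrt{18809}$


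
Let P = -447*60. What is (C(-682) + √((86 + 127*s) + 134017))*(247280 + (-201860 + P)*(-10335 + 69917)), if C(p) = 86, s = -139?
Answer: -1171746945280 - 68124822400*√4658 ≈ -5.8212e+12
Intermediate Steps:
P = -26820
(C(-682) + √((86 + 127*s) + 134017))*(247280 + (-201860 + P)*(-10335 + 69917)) = (86 + √((86 + 127*(-139)) + 134017))*(247280 + (-201860 - 26820)*(-10335 + 69917)) = (86 + √((86 - 17653) + 134017))*(247280 - 228680*59582) = (86 + √(-17567 + 134017))*(247280 - 13625211760) = (86 + √116450)*(-13624964480) = (86 + 5*√4658)*(-13624964480) = -1171746945280 - 68124822400*√4658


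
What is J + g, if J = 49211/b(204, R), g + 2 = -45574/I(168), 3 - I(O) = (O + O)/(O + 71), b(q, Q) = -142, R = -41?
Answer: -1565548007/54102 ≈ -28937.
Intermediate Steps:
I(O) = 3 - 2*O/(71 + O) (I(O) = 3 - (O + O)/(O + 71) = 3 - 2*O/(71 + O))
g = -10892948/381 (g = -2 - 45574*(71 + 168)/(213 + 168) = -2 - 45574/(381/239) = -2 - 45574/((1/239)*381) = -2 - 45574/381/239 = -2 - 45574*239/381 = -2 - 10892186/381 = -10892948/381 ≈ -28590.)
J = -49211/142 (J = 49211/(-142) = 49211*(-1/142) = -49211/142 ≈ -346.56)
J + g = -49211/142 - 10892948/381 = -1565548007/54102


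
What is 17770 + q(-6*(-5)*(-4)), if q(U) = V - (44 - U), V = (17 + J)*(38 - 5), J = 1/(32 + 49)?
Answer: 490520/27 ≈ 18167.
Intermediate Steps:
J = 1/81 ≈ 0.012346
V = 15158/27 (V = (17 + 1/81)*(38 - 5) = (1378/81)*33 = 15158/27 ≈ 561.41)
q(U) = 13970/27 + U (q(U) = 15158/27 - (44 - U) = 15158/27 + (-44 + U) = 13970/27 + U)
17770 + q(-6*(-5)*(-4)) = 17770 + (13970/27 - 6*(-5)*(-4)) = 17770 + (13970/27 + 30*(-4)) = 17770 + (13970/27 - 120) = 17770 + 10730/27 = 490520/27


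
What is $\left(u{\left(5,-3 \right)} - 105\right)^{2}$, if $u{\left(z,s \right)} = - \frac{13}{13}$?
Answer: $11236$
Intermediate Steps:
$u{\left(z,s \right)} = -1$ ($u{\left(z,s \right)} = - \frac{13}{13} = \left(-1\right) 1 = -1$)
$\left(u{\left(5,-3 \right)} - 105\right)^{2} = \left(-1 - 105\right)^{2} = \left(-106\right)^{2} = 11236$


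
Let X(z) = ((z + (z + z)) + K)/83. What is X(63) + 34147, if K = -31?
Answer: 2834359/83 ≈ 34149.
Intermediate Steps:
X(z) = -31/83 + 3*z/83 (X(z) = ((z + (z + z)) - 31)/83 = ((z + 2*z) - 31)*(1/83) = (3*z - 31)*(1/83) = (-31 + 3*z)*(1/83) = -31/83 + 3*z/83)
X(63) + 34147 = (-31/83 + (3/83)*63) + 34147 = (-31/83 + 189/83) + 34147 = 158/83 + 34147 = 2834359/83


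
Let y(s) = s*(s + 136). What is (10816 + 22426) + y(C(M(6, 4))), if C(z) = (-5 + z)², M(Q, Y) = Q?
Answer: 33379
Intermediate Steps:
y(s) = s*(136 + s)
(10816 + 22426) + y(C(M(6, 4))) = (10816 + 22426) + (-5 + 6)²*(136 + (-5 + 6)²) = 33242 + 1²*(136 + 1²) = 33242 + 1*(136 + 1) = 33242 + 1*137 = 33242 + 137 = 33379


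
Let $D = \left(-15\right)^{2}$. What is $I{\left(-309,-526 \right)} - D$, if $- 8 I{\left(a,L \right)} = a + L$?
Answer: $- \frac{965}{8} \approx -120.63$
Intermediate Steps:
$I{\left(a,L \right)} = - \frac{L}{8} - \frac{a}{8}$ ($I{\left(a,L \right)} = - \frac{a + L}{8} = - \frac{L + a}{8} = - \frac{L}{8} - \frac{a}{8}$)
$D = 225$
$I{\left(-309,-526 \right)} - D = \left(\left(- \frac{1}{8}\right) \left(-526\right) - - \frac{309}{8}\right) - 225 = \left(\frac{263}{4} + \frac{309}{8}\right) - 225 = \frac{835}{8} - 225 = - \frac{965}{8}$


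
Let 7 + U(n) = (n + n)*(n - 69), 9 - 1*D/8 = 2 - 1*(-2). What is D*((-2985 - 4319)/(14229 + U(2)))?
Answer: -146080/6977 ≈ -20.937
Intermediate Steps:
D = 40 (D = 72 - 8*(2 - 1*(-2)) = 72 - 8*(2 + 2) = 72 - 8*4 = 72 - 32 = 40)
U(n) = -7 + 2*n*(-69 + n) (U(n) = -7 + (n + n)*(n - 69) = -7 + (2*n)*(-69 + n) = -7 + 2*n*(-69 + n))
D*((-2985 - 4319)/(14229 + U(2))) = 40*((-2985 - 4319)/(14229 + (-7 - 138*2 + 2*2**2))) = 40*(-7304/(14229 + (-7 - 276 + 2*4))) = 40*(-7304/(14229 + (-7 - 276 + 8))) = 40*(-7304/(14229 - 275)) = 40*(-7304/13954) = 40*(-7304*1/13954) = 40*(-3652/6977) = -146080/6977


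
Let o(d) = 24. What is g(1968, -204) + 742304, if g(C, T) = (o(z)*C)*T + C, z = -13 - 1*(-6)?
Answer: -8891056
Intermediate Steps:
z = -7 (z = -13 + 6 = -7)
g(C, T) = C + 24*C*T (g(C, T) = (24*C)*T + C = 24*C*T + C = C + 24*C*T)
g(1968, -204) + 742304 = 1968*(1 + 24*(-204)) + 742304 = 1968*(1 - 4896) + 742304 = 1968*(-4895) + 742304 = -9633360 + 742304 = -8891056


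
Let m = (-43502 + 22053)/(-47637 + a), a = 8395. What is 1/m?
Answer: 39242/21449 ≈ 1.8295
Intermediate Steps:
m = 21449/39242 (m = (-43502 + 22053)/(-47637 + 8395) = -21449/(-39242) = -21449*(-1/39242) = 21449/39242 ≈ 0.54658)
1/m = 1/(21449/39242) = 39242/21449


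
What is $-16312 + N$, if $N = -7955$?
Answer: $-24267$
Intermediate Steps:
$-16312 + N = -16312 - 7955 = -24267$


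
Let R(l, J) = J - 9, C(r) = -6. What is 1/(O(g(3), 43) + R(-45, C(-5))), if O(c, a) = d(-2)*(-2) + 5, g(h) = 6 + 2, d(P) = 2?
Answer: -1/14 ≈ -0.071429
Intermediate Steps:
g(h) = 8
O(c, a) = 1 (O(c, a) = 2*(-2) + 5 = -4 + 5 = 1)
R(l, J) = -9 + J
1/(O(g(3), 43) + R(-45, C(-5))) = 1/(1 + (-9 - 6)) = 1/(1 - 15) = 1/(-14) = -1/14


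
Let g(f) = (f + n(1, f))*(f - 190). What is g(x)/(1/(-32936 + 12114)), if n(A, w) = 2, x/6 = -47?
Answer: -2751835520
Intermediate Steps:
x = -282 (x = 6*(-47) = -282)
g(f) = (-190 + f)*(2 + f) (g(f) = (f + 2)*(f - 190) = (2 + f)*(-190 + f) = (-190 + f)*(2 + f))
g(x)/(1/(-32936 + 12114)) = (-380 + (-282)**2 - 188*(-282))/(1/(-32936 + 12114)) = (-380 + 79524 + 53016)/(1/(-20822)) = 132160/(-1/20822) = 132160*(-20822) = -2751835520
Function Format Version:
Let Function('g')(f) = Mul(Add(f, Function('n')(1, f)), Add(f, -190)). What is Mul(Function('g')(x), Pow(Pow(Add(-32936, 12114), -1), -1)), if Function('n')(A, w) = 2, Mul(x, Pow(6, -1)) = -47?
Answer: -2751835520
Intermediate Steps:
x = -282 (x = Mul(6, -47) = -282)
Function('g')(f) = Mul(Add(-190, f), Add(2, f)) (Function('g')(f) = Mul(Add(f, 2), Add(f, -190)) = Mul(Add(2, f), Add(-190, f)) = Mul(Add(-190, f), Add(2, f)))
Mul(Function('g')(x), Pow(Pow(Add(-32936, 12114), -1), -1)) = Mul(Add(-380, Pow(-282, 2), Mul(-188, -282)), Pow(Pow(Add(-32936, 12114), -1), -1)) = Mul(Add(-380, 79524, 53016), Pow(Pow(-20822, -1), -1)) = Mul(132160, Pow(Rational(-1, 20822), -1)) = Mul(132160, -20822) = -2751835520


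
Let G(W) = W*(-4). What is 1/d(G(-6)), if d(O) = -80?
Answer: -1/80 ≈ -0.012500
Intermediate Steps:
G(W) = -4*W
1/d(G(-6)) = 1/(-80) = -1/80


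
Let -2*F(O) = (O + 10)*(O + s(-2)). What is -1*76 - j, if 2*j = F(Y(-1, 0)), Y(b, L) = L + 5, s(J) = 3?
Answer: -46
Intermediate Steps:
Y(b, L) = 5 + L
F(O) = -(3 + O)*(10 + O)/2 (F(O) = -(O + 10)*(O + 3)/2 = -(10 + O)*(3 + O)/2 = -(3 + O)*(10 + O)/2)
j = -30 (j = (-15 - 13*(5 + 0)/2 - (5 + 0)²/2)/2 = (-15 - 13/2*5 - ½*5²)/2 = (-15 - 65/2 - ½*25)/2 = (-15 - 65/2 - 25/2)/2 = (½)*(-60) = -30)
-1*76 - j = -1*76 - 1*(-30) = -76 + 30 = -46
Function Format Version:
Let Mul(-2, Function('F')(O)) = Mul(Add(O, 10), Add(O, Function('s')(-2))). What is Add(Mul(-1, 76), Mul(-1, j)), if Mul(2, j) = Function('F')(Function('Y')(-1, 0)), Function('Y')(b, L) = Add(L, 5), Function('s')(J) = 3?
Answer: -46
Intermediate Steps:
Function('Y')(b, L) = Add(5, L)
Function('F')(O) = Mul(Rational(-1, 2), Add(3, O), Add(10, O)) (Function('F')(O) = Mul(Rational(-1, 2), Mul(Add(O, 10), Add(O, 3))) = Mul(Rational(-1, 2), Mul(Add(10, O), Add(3, O))) = Mul(Rational(-1, 2), Mul(Add(3, O), Add(10, O))) = Mul(Rational(-1, 2), Add(3, O), Add(10, O)))
j = -30 (j = Mul(Rational(1, 2), Add(-15, Mul(Rational(-13, 2), Add(5, 0)), Mul(Rational(-1, 2), Pow(Add(5, 0), 2)))) = Mul(Rational(1, 2), Add(-15, Mul(Rational(-13, 2), 5), Mul(Rational(-1, 2), Pow(5, 2)))) = Mul(Rational(1, 2), Add(-15, Rational(-65, 2), Mul(Rational(-1, 2), 25))) = Mul(Rational(1, 2), Add(-15, Rational(-65, 2), Rational(-25, 2))) = Mul(Rational(1, 2), -60) = -30)
Add(Mul(-1, 76), Mul(-1, j)) = Add(Mul(-1, 76), Mul(-1, -30)) = Add(-76, 30) = -46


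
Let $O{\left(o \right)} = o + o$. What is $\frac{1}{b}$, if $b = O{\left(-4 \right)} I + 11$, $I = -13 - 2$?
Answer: $\frac{1}{131} \approx 0.0076336$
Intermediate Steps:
$O{\left(o \right)} = 2 o$
$I = -15$
$b = 131$ ($b = 2 \left(-4\right) \left(-15\right) + 11 = \left(-8\right) \left(-15\right) + 11 = 120 + 11 = 131$)
$\frac{1}{b} = \frac{1}{131}$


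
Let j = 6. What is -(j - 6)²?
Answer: 0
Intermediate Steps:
-(j - 6)² = -(6 - 6)² = -1*0² = -1*0 = 0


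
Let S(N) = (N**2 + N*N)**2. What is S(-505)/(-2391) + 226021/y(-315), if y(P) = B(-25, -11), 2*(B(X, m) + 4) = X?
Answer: -954007101658/8767 ≈ -1.0882e+8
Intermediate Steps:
B(X, m) = -4 + X/2
y(P) = -33/2 (y(P) = -4 + (1/2)*(-25) = -4 - 25/2 = -33/2)
S(N) = 4*N**4 (S(N) = (N**2 + N**2)**2 = (2*N**2)**2 = 4*N**4)
S(-505)/(-2391) + 226021/y(-315) = (4*(-505)**4)/(-2391) + 226021/(-33/2) = (4*65037750625)*(-1/2391) + 226021*(-2/33) = 260151002500*(-1/2391) - 452042/33 = -260151002500/2391 - 452042/33 = -954007101658/8767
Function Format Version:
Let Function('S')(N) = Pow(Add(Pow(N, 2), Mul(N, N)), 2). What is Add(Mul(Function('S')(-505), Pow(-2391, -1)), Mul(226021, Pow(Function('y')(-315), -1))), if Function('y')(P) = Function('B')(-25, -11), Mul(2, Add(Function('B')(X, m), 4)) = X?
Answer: Rational(-954007101658, 8767) ≈ -1.0882e+8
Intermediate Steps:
Function('B')(X, m) = Add(-4, Mul(Rational(1, 2), X))
Function('y')(P) = Rational(-33, 2) (Function('y')(P) = Add(-4, Mul(Rational(1, 2), -25)) = Add(-4, Rational(-25, 2)) = Rational(-33, 2))
Function('S')(N) = Mul(4, Pow(N, 4)) (Function('S')(N) = Pow(Add(Pow(N, 2), Pow(N, 2)), 2) = Pow(Mul(2, Pow(N, 2)), 2) = Mul(4, Pow(N, 4)))
Add(Mul(Function('S')(-505), Pow(-2391, -1)), Mul(226021, Pow(Function('y')(-315), -1))) = Add(Mul(Mul(4, Pow(-505, 4)), Pow(-2391, -1)), Mul(226021, Pow(Rational(-33, 2), -1))) = Add(Mul(Mul(4, 65037750625), Rational(-1, 2391)), Mul(226021, Rational(-2, 33))) = Add(Mul(260151002500, Rational(-1, 2391)), Rational(-452042, 33)) = Add(Rational(-260151002500, 2391), Rational(-452042, 33)) = Rational(-954007101658, 8767)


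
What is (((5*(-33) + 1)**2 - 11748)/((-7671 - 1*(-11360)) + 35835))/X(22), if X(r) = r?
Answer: 3787/217382 ≈ 0.017421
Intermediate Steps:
(((5*(-33) + 1)**2 - 11748)/((-7671 - 1*(-11360)) + 35835))/X(22) = (((5*(-33) + 1)**2 - 11748)/((-7671 - 1*(-11360)) + 35835))/22 = (((-165 + 1)**2 - 11748)/((-7671 + 11360) + 35835))*(1/22) = (((-164)**2 - 11748)/(3689 + 35835))*(1/22) = ((26896 - 11748)/39524)*(1/22) = (15148*(1/39524))*(1/22) = (3787/9881)*(1/22) = 3787/217382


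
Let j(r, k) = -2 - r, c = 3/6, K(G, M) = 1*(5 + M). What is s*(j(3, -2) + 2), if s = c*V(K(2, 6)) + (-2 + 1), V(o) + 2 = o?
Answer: -21/2 ≈ -10.500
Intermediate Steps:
K(G, M) = 5 + M
c = ½ (c = 3*(⅙) = ½ ≈ 0.50000)
V(o) = -2 + o
s = 7/2 (s = (-2 + (5 + 6))/2 + (-2 + 1) = (-2 + 11)/2 - 1 = (½)*9 - 1 = 9/2 - 1 = 7/2 ≈ 3.5000)
s*(j(3, -2) + 2) = 7*((-2 - 1*3) + 2)/2 = 7*((-2 - 3) + 2)/2 = 7*(-5 + 2)/2 = (7/2)*(-3) = -21/2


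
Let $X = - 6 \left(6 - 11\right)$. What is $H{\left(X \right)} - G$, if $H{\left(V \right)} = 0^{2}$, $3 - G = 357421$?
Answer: $357418$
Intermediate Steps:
$G = -357418$ ($G = 3 - 357421 = -357418$)
$X = 30$ ($X = \left(-6\right) \left(-5\right) = 30$)
$H{\left(V \right)} = 0$
$H{\left(X \right)} - G = 0 - -357418 = 0 + 357418 = 357418$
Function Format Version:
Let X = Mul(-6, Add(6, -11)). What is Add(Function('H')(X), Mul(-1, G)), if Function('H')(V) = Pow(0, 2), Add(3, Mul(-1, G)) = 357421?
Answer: 357418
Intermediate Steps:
G = -357418 (G = Add(3, Mul(-1, 357421)) = Add(3, -357421) = -357418)
X = 30 (X = Mul(-6, -5) = 30)
Function('H')(V) = 0
Add(Function('H')(X), Mul(-1, G)) = Add(0, Mul(-1, -357418)) = Add(0, 357418) = 357418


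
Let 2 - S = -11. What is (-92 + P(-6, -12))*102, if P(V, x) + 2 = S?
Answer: -8262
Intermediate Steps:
S = 13 (S = 2 - 1*(-11) = 2 + 11 = 13)
P(V, x) = 11 (P(V, x) = -2 + 13 = 11)
(-92 + P(-6, -12))*102 = (-92 + 11)*102 = -81*102 = -8262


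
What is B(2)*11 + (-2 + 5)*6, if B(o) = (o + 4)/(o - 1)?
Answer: 84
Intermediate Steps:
B(o) = (4 + o)/(-1 + o)
B(2)*11 + (-2 + 5)*6 = ((4 + 2)/(-1 + 2))*11 + (-2 + 5)*6 = (6/1)*11 + 3*6 = (1*6)*11 + 18 = 6*11 + 18 = 66 + 18 = 84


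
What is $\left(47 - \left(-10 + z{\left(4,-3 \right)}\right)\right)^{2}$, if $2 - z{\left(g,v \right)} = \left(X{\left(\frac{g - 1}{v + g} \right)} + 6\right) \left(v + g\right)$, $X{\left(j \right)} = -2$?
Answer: $3481$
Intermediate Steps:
$z{\left(g,v \right)} = 2 - 4 g - 4 v$ ($z{\left(g,v \right)} = 2 - \left(-2 + 6\right) \left(v + g\right) = 2 - 4 \left(g + v\right) = 2 - \left(4 g + 4 v\right) = 2 - 4 g - 4 v$)
$\left(47 - \left(-10 + z{\left(4,-3 \right)}\right)\right)^{2} = \left(47 - \left(-8 - 16 + 12\right)\right)^{2} = \left(47 + \left(10 - \left(2 - 16 + 12\right)\right)\right)^{2} = \left(47 + \left(10 - -2\right)\right)^{2} = \left(47 + \left(10 + 2\right)\right)^{2} = \left(47 + 12\right)^{2} = 59^{2} = 3481$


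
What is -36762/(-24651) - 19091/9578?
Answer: -3591085/7154766 ≈ -0.50191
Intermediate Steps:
-36762/(-24651) - 19091/9578 = -36762*(-1/24651) - 19091*1/9578 = 1114/747 - 19091/9578 = -3591085/7154766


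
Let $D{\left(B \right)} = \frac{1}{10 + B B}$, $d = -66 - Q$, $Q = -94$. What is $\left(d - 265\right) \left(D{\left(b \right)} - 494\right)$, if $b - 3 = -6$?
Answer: $\frac{2224245}{19} \approx 1.1707 \cdot 10^{5}$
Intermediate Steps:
$b = -3$ ($b = 3 - 6 = -3$)
$d = 28$ ($d = -66 - -94 = -66 + 94 = 28$)
$D{\left(B \right)} = \frac{1}{10 + B^{2}}$
$\left(d - 265\right) \left(D{\left(b \right)} - 494\right) = \left(28 - 265\right) \left(\frac{1}{10 + \left(-3\right)^{2}} - 494\right) = - 237 \left(\frac{1}{10 + 9} - 494\right) = - 237 \left(\frac{1}{19} - 494\right) = \left(-237\right) \left(- \frac{9385}{19}\right) = \frac{2224245}{19}$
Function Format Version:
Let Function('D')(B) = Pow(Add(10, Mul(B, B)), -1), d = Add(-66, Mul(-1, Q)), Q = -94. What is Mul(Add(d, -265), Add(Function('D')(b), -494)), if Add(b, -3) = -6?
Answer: Rational(2224245, 19) ≈ 1.1707e+5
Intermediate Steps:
b = -3 (b = Add(3, -6) = -3)
d = 28 (d = Add(-66, Mul(-1, -94)) = Add(-66, 94) = 28)
Function('D')(B) = Pow(Add(10, Pow(B, 2)), -1)
Mul(Add(d, -265), Add(Function('D')(b), -494)) = Mul(Add(28, -265), Add(Pow(Add(10, Pow(-3, 2)), -1), -494)) = Mul(-237, Add(Pow(Add(10, 9), -1), -494)) = Mul(-237, Add(Pow(19, -1), -494)) = Mul(-237, Add(Rational(1, 19), -494)) = Mul(-237, Rational(-9385, 19)) = Rational(2224245, 19)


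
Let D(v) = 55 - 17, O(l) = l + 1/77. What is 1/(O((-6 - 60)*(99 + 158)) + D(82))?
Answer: -77/1303147 ≈ -5.9088e-5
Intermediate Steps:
O(l) = 1/77 + l (O(l) = l + 1/77 = 1/77 + l)
D(v) = 38
1/(O((-6 - 60)*(99 + 158)) + D(82)) = 1/((1/77 + (-6 - 60)*(99 + 158)) + 38) = 1/((1/77 - 66*257) + 38) = 1/((1/77 - 16962) + 38) = 1/(-1306073/77 + 38) = 1/(-1303147/77) = -77/1303147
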